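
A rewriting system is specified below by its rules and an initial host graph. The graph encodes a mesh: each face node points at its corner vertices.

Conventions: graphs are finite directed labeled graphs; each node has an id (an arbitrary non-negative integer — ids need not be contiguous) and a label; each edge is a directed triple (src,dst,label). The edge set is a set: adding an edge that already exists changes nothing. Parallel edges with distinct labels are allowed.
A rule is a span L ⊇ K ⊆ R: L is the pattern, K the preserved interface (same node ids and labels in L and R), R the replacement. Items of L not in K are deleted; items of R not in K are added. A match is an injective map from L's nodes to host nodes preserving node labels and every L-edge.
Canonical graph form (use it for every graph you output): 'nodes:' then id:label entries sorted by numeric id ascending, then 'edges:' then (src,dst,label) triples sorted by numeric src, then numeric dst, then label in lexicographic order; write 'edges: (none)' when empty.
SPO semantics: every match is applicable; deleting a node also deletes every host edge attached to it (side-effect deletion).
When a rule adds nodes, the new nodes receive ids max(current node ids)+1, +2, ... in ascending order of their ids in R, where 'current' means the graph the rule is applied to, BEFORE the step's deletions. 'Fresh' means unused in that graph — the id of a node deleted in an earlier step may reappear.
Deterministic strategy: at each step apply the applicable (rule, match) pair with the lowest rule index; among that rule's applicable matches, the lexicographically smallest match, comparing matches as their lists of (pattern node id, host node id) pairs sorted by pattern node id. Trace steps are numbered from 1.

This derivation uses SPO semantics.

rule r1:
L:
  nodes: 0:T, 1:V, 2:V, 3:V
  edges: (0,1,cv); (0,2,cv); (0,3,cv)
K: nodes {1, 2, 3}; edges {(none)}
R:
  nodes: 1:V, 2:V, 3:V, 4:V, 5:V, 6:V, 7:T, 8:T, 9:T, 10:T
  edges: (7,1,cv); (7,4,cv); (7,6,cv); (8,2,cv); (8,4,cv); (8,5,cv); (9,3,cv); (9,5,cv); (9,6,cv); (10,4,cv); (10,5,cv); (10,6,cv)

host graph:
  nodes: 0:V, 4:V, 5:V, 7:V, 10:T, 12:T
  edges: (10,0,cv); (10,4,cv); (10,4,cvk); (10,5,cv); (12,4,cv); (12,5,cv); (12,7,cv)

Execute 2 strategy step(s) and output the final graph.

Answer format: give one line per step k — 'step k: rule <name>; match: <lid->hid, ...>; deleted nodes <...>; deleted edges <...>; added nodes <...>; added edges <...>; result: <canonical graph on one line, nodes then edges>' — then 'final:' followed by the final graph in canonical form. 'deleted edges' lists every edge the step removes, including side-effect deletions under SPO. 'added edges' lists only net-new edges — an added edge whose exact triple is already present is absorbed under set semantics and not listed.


step 1: rule r1; match: 0->10, 1->0, 2->4, 3->5; deleted nodes 10; deleted edges (10,0,cv); (10,4,cv); (10,4,cvk); (10,5,cv); added nodes 13, 14, 15, 16, 17, 18, 19; added edges (16,0,cv); (16,13,cv); (16,15,cv); (17,4,cv); (17,13,cv); (17,14,cv); (18,5,cv); (18,14,cv); (18,15,cv); (19,13,cv); (19,14,cv); (19,15,cv); result: nodes: 0:V, 4:V, 5:V, 7:V, 12:T, 13:V, 14:V, 15:V, 16:T, 17:T, 18:T, 19:T edges: (12,4,cv); (12,5,cv); (12,7,cv); (16,0,cv); (16,13,cv); (16,15,cv); (17,4,cv); (17,13,cv); (17,14,cv); (18,5,cv); (18,14,cv); (18,15,cv); (19,13,cv); (19,14,cv); (19,15,cv)
step 2: rule r1; match: 0->12, 1->4, 2->5, 3->7; deleted nodes 12; deleted edges (12,4,cv); (12,5,cv); (12,7,cv); added nodes 20, 21, 22, 23, 24, 25, 26; added edges (23,4,cv); (23,20,cv); (23,22,cv); (24,5,cv); (24,20,cv); (24,21,cv); (25,7,cv); (25,21,cv); (25,22,cv); (26,20,cv); (26,21,cv); (26,22,cv); result: nodes: 0:V, 4:V, 5:V, 7:V, 13:V, 14:V, 15:V, 16:T, 17:T, 18:T, 19:T, 20:V, 21:V, 22:V, 23:T, 24:T, 25:T, 26:T edges: (16,0,cv); (16,13,cv); (16,15,cv); (17,4,cv); (17,13,cv); (17,14,cv); (18,5,cv); (18,14,cv); (18,15,cv); (19,13,cv); (19,14,cv); (19,15,cv); (23,4,cv); (23,20,cv); (23,22,cv); (24,5,cv); (24,20,cv); (24,21,cv); (25,7,cv); (25,21,cv); (25,22,cv); (26,20,cv); (26,21,cv); (26,22,cv)
final:
nodes: 0:V, 4:V, 5:V, 7:V, 13:V, 14:V, 15:V, 16:T, 17:T, 18:T, 19:T, 20:V, 21:V, 22:V, 23:T, 24:T, 25:T, 26:T
edges: (16,0,cv); (16,13,cv); (16,15,cv); (17,4,cv); (17,13,cv); (17,14,cv); (18,5,cv); (18,14,cv); (18,15,cv); (19,13,cv); (19,14,cv); (19,15,cv); (23,4,cv); (23,20,cv); (23,22,cv); (24,5,cv); (24,20,cv); (24,21,cv); (25,7,cv); (25,21,cv); (25,22,cv); (26,20,cv); (26,21,cv); (26,22,cv)


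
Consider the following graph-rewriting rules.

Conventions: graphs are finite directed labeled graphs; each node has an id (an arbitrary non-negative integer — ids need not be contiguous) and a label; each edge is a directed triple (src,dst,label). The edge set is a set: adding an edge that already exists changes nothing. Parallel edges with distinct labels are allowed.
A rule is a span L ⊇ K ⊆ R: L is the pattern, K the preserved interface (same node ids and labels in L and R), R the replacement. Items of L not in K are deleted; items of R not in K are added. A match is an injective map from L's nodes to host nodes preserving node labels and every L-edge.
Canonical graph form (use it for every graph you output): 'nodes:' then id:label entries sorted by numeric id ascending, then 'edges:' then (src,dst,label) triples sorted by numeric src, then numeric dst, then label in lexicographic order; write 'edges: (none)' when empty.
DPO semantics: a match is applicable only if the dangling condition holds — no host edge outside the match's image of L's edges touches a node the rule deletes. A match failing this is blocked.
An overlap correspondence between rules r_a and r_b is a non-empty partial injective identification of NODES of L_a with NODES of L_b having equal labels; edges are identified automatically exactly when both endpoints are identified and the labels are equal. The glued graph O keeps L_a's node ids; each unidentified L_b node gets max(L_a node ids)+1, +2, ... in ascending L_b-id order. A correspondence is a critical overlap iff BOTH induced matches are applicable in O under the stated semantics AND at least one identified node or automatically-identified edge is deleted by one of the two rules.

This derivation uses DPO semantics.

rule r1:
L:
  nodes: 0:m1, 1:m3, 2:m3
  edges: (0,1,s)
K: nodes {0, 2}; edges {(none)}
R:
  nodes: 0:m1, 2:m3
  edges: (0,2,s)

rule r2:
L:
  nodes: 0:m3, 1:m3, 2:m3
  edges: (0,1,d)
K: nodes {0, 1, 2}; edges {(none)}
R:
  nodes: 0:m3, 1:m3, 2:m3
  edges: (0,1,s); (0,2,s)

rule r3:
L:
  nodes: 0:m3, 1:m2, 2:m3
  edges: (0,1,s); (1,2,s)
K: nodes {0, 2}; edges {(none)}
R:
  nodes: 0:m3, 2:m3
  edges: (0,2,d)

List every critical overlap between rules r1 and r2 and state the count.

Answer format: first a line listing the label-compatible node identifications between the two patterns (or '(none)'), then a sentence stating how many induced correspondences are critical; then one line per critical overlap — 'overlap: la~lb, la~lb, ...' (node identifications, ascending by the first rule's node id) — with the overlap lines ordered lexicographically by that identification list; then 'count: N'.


label-compatible node identifications between L(r1) and L(r2): 1~0, 1~1, 1~2, 2~0, 2~1, 2~2
3 of the induced correspondences are critical overlaps of r1 and r2.
overlap: 1~2
overlap: 1~2, 2~0
overlap: 1~2, 2~1
count: 3


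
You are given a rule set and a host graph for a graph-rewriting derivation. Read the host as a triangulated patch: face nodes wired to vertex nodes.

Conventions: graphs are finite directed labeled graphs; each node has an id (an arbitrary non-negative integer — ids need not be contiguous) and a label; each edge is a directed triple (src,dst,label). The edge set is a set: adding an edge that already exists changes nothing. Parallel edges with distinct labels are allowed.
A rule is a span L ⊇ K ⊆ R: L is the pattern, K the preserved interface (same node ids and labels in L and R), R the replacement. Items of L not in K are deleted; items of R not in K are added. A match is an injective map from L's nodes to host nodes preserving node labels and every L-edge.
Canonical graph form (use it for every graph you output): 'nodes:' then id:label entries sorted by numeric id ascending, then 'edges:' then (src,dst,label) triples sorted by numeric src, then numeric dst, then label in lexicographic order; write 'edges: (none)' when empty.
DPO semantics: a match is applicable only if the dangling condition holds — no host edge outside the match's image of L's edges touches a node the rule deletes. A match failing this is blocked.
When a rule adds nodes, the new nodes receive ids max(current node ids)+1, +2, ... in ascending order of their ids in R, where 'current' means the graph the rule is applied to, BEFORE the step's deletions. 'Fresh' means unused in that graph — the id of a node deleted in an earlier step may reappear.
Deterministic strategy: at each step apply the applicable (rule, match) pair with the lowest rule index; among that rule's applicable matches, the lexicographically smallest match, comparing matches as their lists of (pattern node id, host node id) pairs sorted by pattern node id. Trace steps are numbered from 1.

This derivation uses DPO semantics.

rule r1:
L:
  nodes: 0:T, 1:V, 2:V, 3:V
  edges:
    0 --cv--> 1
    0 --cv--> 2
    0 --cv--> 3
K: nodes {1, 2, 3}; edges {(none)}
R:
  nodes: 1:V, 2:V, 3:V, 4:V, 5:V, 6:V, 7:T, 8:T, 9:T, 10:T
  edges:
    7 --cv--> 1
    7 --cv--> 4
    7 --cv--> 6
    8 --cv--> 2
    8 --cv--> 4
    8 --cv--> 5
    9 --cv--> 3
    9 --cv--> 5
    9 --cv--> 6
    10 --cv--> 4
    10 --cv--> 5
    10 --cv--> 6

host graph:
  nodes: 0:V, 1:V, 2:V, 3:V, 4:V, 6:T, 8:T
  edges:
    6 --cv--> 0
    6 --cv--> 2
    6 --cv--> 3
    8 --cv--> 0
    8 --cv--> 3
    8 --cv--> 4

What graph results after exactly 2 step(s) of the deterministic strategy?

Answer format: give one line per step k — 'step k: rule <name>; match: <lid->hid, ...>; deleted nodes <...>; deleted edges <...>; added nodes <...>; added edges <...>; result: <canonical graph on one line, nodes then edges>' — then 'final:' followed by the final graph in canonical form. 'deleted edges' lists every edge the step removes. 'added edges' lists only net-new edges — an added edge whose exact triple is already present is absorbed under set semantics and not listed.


step 1: rule r1; match: 0->6, 1->0, 2->2, 3->3; deleted nodes 6; deleted edges (6,0,cv); (6,2,cv); (6,3,cv); added nodes 9, 10, 11, 12, 13, 14, 15; added edges (12,0,cv); (12,9,cv); (12,11,cv); (13,2,cv); (13,9,cv); (13,10,cv); (14,3,cv); (14,10,cv); (14,11,cv); (15,9,cv); (15,10,cv); (15,11,cv); result: nodes: 0:V, 1:V, 2:V, 3:V, 4:V, 8:T, 9:V, 10:V, 11:V, 12:T, 13:T, 14:T, 15:T edges: (8,0,cv); (8,3,cv); (8,4,cv); (12,0,cv); (12,9,cv); (12,11,cv); (13,2,cv); (13,9,cv); (13,10,cv); (14,3,cv); (14,10,cv); (14,11,cv); (15,9,cv); (15,10,cv); (15,11,cv)
step 2: rule r1; match: 0->8, 1->0, 2->3, 3->4; deleted nodes 8; deleted edges (8,0,cv); (8,3,cv); (8,4,cv); added nodes 16, 17, 18, 19, 20, 21, 22; added edges (19,0,cv); (19,16,cv); (19,18,cv); (20,3,cv); (20,16,cv); (20,17,cv); (21,4,cv); (21,17,cv); (21,18,cv); (22,16,cv); (22,17,cv); (22,18,cv); result: nodes: 0:V, 1:V, 2:V, 3:V, 4:V, 9:V, 10:V, 11:V, 12:T, 13:T, 14:T, 15:T, 16:V, 17:V, 18:V, 19:T, 20:T, 21:T, 22:T edges: (12,0,cv); (12,9,cv); (12,11,cv); (13,2,cv); (13,9,cv); (13,10,cv); (14,3,cv); (14,10,cv); (14,11,cv); (15,9,cv); (15,10,cv); (15,11,cv); (19,0,cv); (19,16,cv); (19,18,cv); (20,3,cv); (20,16,cv); (20,17,cv); (21,4,cv); (21,17,cv); (21,18,cv); (22,16,cv); (22,17,cv); (22,18,cv)
final:
nodes: 0:V, 1:V, 2:V, 3:V, 4:V, 9:V, 10:V, 11:V, 12:T, 13:T, 14:T, 15:T, 16:V, 17:V, 18:V, 19:T, 20:T, 21:T, 22:T
edges: (12,0,cv); (12,9,cv); (12,11,cv); (13,2,cv); (13,9,cv); (13,10,cv); (14,3,cv); (14,10,cv); (14,11,cv); (15,9,cv); (15,10,cv); (15,11,cv); (19,0,cv); (19,16,cv); (19,18,cv); (20,3,cv); (20,16,cv); (20,17,cv); (21,4,cv); (21,17,cv); (21,18,cv); (22,16,cv); (22,17,cv); (22,18,cv)


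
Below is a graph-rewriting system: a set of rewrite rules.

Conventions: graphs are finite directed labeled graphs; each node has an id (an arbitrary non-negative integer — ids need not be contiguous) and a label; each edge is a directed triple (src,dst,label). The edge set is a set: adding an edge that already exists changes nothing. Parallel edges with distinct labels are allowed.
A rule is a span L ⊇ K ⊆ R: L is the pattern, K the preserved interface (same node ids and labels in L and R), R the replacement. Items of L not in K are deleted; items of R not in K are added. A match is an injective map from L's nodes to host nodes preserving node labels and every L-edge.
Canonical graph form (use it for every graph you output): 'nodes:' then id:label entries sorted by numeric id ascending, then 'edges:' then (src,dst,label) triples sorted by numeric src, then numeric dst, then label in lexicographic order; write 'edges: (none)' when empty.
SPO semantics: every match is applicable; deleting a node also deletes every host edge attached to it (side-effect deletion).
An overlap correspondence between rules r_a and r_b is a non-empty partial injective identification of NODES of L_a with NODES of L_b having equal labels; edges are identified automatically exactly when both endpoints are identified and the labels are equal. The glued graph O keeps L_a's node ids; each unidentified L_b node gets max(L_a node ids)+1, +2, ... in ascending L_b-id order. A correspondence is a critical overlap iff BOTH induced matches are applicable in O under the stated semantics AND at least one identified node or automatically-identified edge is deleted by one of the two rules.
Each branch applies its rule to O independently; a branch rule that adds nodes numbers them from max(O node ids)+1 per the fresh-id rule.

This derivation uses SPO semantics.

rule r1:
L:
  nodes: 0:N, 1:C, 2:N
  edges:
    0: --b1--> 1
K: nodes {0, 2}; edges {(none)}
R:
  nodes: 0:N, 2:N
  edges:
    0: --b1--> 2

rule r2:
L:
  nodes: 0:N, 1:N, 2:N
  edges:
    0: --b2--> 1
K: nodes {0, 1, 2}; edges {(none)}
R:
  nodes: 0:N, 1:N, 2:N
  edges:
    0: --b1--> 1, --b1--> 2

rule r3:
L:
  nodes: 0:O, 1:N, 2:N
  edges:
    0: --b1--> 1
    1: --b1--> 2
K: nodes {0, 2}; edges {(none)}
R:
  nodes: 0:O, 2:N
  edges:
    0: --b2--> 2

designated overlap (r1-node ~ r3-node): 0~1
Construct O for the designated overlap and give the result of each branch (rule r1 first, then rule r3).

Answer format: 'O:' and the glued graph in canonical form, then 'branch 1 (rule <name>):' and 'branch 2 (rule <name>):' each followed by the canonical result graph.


O:
nodes: 0:N, 1:C, 2:N, 3:O, 4:N
edges: (0,1,b1); (0,4,b1); (3,0,b1)
branch 1 (rule r1):
nodes: 0:N, 2:N, 3:O, 4:N
edges: (0,2,b1); (0,4,b1); (3,0,b1)
branch 2 (rule r3):
nodes: 1:C, 2:N, 3:O, 4:N
edges: (3,4,b2)


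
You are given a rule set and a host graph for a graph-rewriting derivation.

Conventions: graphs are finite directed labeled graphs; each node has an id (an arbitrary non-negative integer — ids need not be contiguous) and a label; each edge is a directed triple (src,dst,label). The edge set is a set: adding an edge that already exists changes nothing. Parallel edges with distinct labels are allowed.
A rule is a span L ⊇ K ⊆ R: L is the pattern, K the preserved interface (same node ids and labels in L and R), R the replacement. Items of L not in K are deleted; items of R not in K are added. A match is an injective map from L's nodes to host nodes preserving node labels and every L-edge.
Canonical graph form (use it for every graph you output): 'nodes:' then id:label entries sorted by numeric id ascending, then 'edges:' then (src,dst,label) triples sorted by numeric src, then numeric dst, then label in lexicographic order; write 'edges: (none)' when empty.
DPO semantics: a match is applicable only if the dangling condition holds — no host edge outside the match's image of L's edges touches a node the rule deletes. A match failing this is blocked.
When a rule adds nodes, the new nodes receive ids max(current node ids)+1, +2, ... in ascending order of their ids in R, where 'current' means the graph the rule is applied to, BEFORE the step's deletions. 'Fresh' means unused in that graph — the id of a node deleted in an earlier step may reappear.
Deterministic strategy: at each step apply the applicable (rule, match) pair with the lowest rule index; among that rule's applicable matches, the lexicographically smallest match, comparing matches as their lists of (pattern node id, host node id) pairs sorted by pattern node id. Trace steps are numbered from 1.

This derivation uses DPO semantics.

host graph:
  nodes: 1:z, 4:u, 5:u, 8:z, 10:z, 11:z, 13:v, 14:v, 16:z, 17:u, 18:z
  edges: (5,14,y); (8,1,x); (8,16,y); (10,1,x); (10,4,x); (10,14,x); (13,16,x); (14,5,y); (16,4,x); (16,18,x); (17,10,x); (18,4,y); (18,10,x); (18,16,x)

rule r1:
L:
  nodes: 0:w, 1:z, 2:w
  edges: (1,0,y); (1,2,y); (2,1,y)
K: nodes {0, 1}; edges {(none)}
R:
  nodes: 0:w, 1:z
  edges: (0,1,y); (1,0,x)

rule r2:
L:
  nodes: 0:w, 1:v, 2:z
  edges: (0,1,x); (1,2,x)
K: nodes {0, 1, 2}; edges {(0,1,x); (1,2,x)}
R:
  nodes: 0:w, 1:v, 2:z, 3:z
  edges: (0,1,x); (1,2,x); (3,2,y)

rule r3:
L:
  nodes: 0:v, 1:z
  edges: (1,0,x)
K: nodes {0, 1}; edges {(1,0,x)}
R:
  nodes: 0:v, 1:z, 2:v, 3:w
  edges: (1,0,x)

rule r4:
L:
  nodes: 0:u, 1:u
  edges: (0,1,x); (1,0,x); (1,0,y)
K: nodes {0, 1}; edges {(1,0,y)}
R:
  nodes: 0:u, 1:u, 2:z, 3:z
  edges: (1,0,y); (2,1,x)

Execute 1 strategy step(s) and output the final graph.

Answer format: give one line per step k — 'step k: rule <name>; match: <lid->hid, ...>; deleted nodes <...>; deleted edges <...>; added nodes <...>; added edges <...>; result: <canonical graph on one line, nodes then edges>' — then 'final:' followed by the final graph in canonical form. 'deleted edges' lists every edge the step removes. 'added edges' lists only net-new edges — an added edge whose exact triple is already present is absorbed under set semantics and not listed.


step 1: rule r3; match: 0->14, 1->10; deleted nodes (none); deleted edges (none); added nodes 19, 20; added edges (none); result: nodes: 1:z, 4:u, 5:u, 8:z, 10:z, 11:z, 13:v, 14:v, 16:z, 17:u, 18:z, 19:v, 20:w edges: (5,14,y); (8,1,x); (8,16,y); (10,1,x); (10,4,x); (10,14,x); (13,16,x); (14,5,y); (16,4,x); (16,18,x); (17,10,x); (18,4,y); (18,10,x); (18,16,x)
final:
nodes: 1:z, 4:u, 5:u, 8:z, 10:z, 11:z, 13:v, 14:v, 16:z, 17:u, 18:z, 19:v, 20:w
edges: (5,14,y); (8,1,x); (8,16,y); (10,1,x); (10,4,x); (10,14,x); (13,16,x); (14,5,y); (16,4,x); (16,18,x); (17,10,x); (18,4,y); (18,10,x); (18,16,x)


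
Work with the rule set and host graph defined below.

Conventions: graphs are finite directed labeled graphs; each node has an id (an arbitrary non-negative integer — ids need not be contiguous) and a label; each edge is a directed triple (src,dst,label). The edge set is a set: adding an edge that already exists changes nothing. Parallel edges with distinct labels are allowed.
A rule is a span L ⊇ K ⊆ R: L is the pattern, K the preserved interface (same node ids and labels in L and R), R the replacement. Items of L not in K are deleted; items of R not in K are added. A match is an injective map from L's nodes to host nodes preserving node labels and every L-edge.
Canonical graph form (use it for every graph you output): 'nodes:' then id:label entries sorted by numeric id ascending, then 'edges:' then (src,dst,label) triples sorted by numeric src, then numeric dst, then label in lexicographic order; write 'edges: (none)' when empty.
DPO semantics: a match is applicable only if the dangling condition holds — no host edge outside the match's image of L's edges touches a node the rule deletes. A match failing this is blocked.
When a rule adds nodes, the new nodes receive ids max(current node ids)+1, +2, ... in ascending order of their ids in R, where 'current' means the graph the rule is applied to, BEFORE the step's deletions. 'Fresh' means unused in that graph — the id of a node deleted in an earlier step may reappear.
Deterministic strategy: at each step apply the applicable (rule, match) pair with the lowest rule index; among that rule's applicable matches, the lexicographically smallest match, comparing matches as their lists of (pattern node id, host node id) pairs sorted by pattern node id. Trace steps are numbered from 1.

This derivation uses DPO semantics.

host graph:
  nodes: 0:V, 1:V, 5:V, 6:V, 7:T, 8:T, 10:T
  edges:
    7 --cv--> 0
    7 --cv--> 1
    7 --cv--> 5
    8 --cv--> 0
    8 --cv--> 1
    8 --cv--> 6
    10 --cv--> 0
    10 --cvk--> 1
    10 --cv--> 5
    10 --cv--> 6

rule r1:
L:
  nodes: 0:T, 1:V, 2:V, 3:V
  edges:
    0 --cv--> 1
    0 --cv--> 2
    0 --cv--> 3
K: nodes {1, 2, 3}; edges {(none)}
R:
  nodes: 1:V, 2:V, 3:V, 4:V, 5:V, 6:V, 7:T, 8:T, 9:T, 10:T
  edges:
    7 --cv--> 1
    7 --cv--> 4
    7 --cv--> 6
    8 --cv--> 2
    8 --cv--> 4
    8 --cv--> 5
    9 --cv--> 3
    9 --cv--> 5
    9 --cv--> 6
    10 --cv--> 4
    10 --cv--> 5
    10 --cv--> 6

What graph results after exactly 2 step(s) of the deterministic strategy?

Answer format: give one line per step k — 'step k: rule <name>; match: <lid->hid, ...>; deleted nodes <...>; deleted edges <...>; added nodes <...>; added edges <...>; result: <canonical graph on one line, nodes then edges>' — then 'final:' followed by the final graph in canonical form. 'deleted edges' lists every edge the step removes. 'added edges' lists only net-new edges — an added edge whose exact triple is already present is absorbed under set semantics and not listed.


step 1: rule r1; match: 0->7, 1->0, 2->1, 3->5; deleted nodes 7; deleted edges (7,0,cv); (7,1,cv); (7,5,cv); added nodes 11, 12, 13, 14, 15, 16, 17; added edges (14,0,cv); (14,11,cv); (14,13,cv); (15,1,cv); (15,11,cv); (15,12,cv); (16,5,cv); (16,12,cv); (16,13,cv); (17,11,cv); (17,12,cv); (17,13,cv); result: nodes: 0:V, 1:V, 5:V, 6:V, 8:T, 10:T, 11:V, 12:V, 13:V, 14:T, 15:T, 16:T, 17:T edges: (8,0,cv); (8,1,cv); (8,6,cv); (10,0,cv); (10,1,cvk); (10,5,cv); (10,6,cv); (14,0,cv); (14,11,cv); (14,13,cv); (15,1,cv); (15,11,cv); (15,12,cv); (16,5,cv); (16,12,cv); (16,13,cv); (17,11,cv); (17,12,cv); (17,13,cv)
step 2: rule r1; match: 0->8, 1->0, 2->1, 3->6; deleted nodes 8; deleted edges (8,0,cv); (8,1,cv); (8,6,cv); added nodes 18, 19, 20, 21, 22, 23, 24; added edges (21,0,cv); (21,18,cv); (21,20,cv); (22,1,cv); (22,18,cv); (22,19,cv); (23,6,cv); (23,19,cv); (23,20,cv); (24,18,cv); (24,19,cv); (24,20,cv); result: nodes: 0:V, 1:V, 5:V, 6:V, 10:T, 11:V, 12:V, 13:V, 14:T, 15:T, 16:T, 17:T, 18:V, 19:V, 20:V, 21:T, 22:T, 23:T, 24:T edges: (10,0,cv); (10,1,cvk); (10,5,cv); (10,6,cv); (14,0,cv); (14,11,cv); (14,13,cv); (15,1,cv); (15,11,cv); (15,12,cv); (16,5,cv); (16,12,cv); (16,13,cv); (17,11,cv); (17,12,cv); (17,13,cv); (21,0,cv); (21,18,cv); (21,20,cv); (22,1,cv); (22,18,cv); (22,19,cv); (23,6,cv); (23,19,cv); (23,20,cv); (24,18,cv); (24,19,cv); (24,20,cv)
final:
nodes: 0:V, 1:V, 5:V, 6:V, 10:T, 11:V, 12:V, 13:V, 14:T, 15:T, 16:T, 17:T, 18:V, 19:V, 20:V, 21:T, 22:T, 23:T, 24:T
edges: (10,0,cv); (10,1,cvk); (10,5,cv); (10,6,cv); (14,0,cv); (14,11,cv); (14,13,cv); (15,1,cv); (15,11,cv); (15,12,cv); (16,5,cv); (16,12,cv); (16,13,cv); (17,11,cv); (17,12,cv); (17,13,cv); (21,0,cv); (21,18,cv); (21,20,cv); (22,1,cv); (22,18,cv); (22,19,cv); (23,6,cv); (23,19,cv); (23,20,cv); (24,18,cv); (24,19,cv); (24,20,cv)


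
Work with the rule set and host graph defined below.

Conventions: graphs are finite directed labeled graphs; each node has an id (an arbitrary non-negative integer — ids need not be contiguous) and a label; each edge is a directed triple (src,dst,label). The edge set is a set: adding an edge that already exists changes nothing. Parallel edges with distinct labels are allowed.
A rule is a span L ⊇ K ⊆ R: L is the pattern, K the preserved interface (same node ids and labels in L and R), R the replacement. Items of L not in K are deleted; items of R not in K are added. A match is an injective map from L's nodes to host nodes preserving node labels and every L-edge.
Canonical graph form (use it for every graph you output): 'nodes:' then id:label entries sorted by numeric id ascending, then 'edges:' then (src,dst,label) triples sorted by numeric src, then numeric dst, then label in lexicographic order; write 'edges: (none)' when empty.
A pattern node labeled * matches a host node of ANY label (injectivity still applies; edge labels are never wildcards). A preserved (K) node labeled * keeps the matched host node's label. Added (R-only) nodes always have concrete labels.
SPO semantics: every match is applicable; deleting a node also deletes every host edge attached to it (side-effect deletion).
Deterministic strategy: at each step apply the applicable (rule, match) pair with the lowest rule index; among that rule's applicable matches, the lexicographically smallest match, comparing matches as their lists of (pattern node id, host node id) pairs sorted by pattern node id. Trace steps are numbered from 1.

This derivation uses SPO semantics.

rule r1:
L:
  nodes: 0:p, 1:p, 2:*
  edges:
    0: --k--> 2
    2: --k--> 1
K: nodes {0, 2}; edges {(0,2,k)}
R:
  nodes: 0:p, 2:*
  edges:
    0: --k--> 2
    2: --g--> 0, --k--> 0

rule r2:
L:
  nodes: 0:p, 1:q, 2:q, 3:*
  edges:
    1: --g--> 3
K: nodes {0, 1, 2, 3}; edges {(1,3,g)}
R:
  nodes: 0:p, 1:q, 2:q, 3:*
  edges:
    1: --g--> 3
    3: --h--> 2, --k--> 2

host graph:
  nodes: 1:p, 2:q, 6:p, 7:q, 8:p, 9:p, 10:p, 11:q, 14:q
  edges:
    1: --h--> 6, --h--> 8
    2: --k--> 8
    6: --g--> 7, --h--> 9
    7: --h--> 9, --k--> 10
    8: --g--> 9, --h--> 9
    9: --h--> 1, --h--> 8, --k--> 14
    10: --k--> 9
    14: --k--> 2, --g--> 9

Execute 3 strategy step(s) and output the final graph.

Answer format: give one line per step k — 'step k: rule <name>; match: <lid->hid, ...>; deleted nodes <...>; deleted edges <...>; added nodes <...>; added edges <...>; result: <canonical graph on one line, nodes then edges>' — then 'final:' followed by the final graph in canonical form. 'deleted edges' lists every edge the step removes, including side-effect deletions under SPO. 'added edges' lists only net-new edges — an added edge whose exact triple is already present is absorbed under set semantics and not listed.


step 1: rule r2; match: 0->1, 1->14, 2->2, 3->9; deleted nodes (none); deleted edges (none); added nodes (none); added edges (9,2,h); (9,2,k); result: nodes: 1:p, 2:q, 6:p, 7:q, 8:p, 9:p, 10:p, 11:q, 14:q edges: (1,6,h); (1,8,h); (2,8,k); (6,7,g); (6,9,h); (7,9,h); (7,10,k); (8,9,g); (8,9,h); (9,1,h); (9,2,h); (9,2,k); (9,8,h); (9,14,k); (10,9,k); (14,2,k); (14,9,g)
step 2: rule r1; match: 0->9, 1->8, 2->2; deleted nodes 8; deleted edges (1,8,h); (2,8,k); (8,9,g); (8,9,h); (9,8,h); added nodes (none); added edges (2,9,g); (2,9,k); result: nodes: 1:p, 2:q, 6:p, 7:q, 9:p, 10:p, 11:q, 14:q edges: (1,6,h); (2,9,g); (2,9,k); (6,7,g); (6,9,h); (7,9,h); (7,10,k); (9,1,h); (9,2,h); (9,2,k); (9,14,k); (10,9,k); (14,2,k); (14,9,g)
step 3: rule r2; match: 0->1, 1->2, 2->7, 3->9; deleted nodes (none); deleted edges (none); added nodes (none); added edges (9,7,h); (9,7,k); result: nodes: 1:p, 2:q, 6:p, 7:q, 9:p, 10:p, 11:q, 14:q edges: (1,6,h); (2,9,g); (2,9,k); (6,7,g); (6,9,h); (7,9,h); (7,10,k); (9,1,h); (9,2,h); (9,2,k); (9,7,h); (9,7,k); (9,14,k); (10,9,k); (14,2,k); (14,9,g)
final:
nodes: 1:p, 2:q, 6:p, 7:q, 9:p, 10:p, 11:q, 14:q
edges: (1,6,h); (2,9,g); (2,9,k); (6,7,g); (6,9,h); (7,9,h); (7,10,k); (9,1,h); (9,2,h); (9,2,k); (9,7,h); (9,7,k); (9,14,k); (10,9,k); (14,2,k); (14,9,g)


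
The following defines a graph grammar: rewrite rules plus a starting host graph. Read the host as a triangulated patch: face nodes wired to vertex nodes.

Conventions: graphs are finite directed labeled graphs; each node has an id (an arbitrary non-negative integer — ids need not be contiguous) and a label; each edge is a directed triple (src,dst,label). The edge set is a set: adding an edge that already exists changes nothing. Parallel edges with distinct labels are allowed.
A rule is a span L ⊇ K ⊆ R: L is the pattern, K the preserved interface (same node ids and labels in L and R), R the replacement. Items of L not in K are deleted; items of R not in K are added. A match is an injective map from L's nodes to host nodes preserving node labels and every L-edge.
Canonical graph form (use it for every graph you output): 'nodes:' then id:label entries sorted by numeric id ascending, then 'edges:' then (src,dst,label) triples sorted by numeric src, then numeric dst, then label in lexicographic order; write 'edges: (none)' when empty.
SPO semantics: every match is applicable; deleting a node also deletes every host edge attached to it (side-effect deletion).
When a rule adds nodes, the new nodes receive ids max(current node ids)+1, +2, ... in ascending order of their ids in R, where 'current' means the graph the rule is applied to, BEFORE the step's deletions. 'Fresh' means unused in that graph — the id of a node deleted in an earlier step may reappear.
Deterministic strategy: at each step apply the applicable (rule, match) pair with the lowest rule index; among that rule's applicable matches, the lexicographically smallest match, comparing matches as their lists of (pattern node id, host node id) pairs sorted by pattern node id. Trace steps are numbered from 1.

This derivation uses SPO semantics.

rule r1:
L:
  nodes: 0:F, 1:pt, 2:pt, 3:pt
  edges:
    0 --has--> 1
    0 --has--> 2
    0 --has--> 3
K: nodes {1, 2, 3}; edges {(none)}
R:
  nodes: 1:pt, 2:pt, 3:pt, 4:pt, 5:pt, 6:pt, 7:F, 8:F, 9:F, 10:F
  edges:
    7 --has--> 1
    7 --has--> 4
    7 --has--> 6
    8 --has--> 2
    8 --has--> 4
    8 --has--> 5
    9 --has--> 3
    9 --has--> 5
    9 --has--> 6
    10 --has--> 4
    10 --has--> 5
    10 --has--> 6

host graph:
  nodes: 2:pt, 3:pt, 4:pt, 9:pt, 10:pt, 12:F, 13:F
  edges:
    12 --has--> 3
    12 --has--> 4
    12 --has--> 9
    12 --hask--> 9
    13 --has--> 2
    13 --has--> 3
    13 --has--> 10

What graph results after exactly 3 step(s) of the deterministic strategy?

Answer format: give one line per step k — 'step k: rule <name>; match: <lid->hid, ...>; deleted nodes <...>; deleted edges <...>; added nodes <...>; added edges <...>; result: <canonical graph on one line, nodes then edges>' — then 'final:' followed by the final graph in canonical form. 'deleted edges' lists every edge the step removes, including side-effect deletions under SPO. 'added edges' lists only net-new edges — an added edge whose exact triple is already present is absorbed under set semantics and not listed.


step 1: rule r1; match: 0->12, 1->3, 2->4, 3->9; deleted nodes 12; deleted edges (12,3,has); (12,4,has); (12,9,has); (12,9,hask); added nodes 14, 15, 16, 17, 18, 19, 20; added edges (17,3,has); (17,14,has); (17,16,has); (18,4,has); (18,14,has); (18,15,has); (19,9,has); (19,15,has); (19,16,has); (20,14,has); (20,15,has); (20,16,has); result: nodes: 2:pt, 3:pt, 4:pt, 9:pt, 10:pt, 13:F, 14:pt, 15:pt, 16:pt, 17:F, 18:F, 19:F, 20:F edges: (13,2,has); (13,3,has); (13,10,has); (17,3,has); (17,14,has); (17,16,has); (18,4,has); (18,14,has); (18,15,has); (19,9,has); (19,15,has); (19,16,has); (20,14,has); (20,15,has); (20,16,has)
step 2: rule r1; match: 0->13, 1->2, 2->3, 3->10; deleted nodes 13; deleted edges (13,2,has); (13,3,has); (13,10,has); added nodes 21, 22, 23, 24, 25, 26, 27; added edges (24,2,has); (24,21,has); (24,23,has); (25,3,has); (25,21,has); (25,22,has); (26,10,has); (26,22,has); (26,23,has); (27,21,has); (27,22,has); (27,23,has); result: nodes: 2:pt, 3:pt, 4:pt, 9:pt, 10:pt, 14:pt, 15:pt, 16:pt, 17:F, 18:F, 19:F, 20:F, 21:pt, 22:pt, 23:pt, 24:F, 25:F, 26:F, 27:F edges: (17,3,has); (17,14,has); (17,16,has); (18,4,has); (18,14,has); (18,15,has); (19,9,has); (19,15,has); (19,16,has); (20,14,has); (20,15,has); (20,16,has); (24,2,has); (24,21,has); (24,23,has); (25,3,has); (25,21,has); (25,22,has); (26,10,has); (26,22,has); (26,23,has); (27,21,has); (27,22,has); (27,23,has)
step 3: rule r1; match: 0->17, 1->3, 2->14, 3->16; deleted nodes 17; deleted edges (17,3,has); (17,14,has); (17,16,has); added nodes 28, 29, 30, 31, 32, 33, 34; added edges (31,3,has); (31,28,has); (31,30,has); (32,14,has); (32,28,has); (32,29,has); (33,16,has); (33,29,has); (33,30,has); (34,28,has); (34,29,has); (34,30,has); result: nodes: 2:pt, 3:pt, 4:pt, 9:pt, 10:pt, 14:pt, 15:pt, 16:pt, 18:F, 19:F, 20:F, 21:pt, 22:pt, 23:pt, 24:F, 25:F, 26:F, 27:F, 28:pt, 29:pt, 30:pt, 31:F, 32:F, 33:F, 34:F edges: (18,4,has); (18,14,has); (18,15,has); (19,9,has); (19,15,has); (19,16,has); (20,14,has); (20,15,has); (20,16,has); (24,2,has); (24,21,has); (24,23,has); (25,3,has); (25,21,has); (25,22,has); (26,10,has); (26,22,has); (26,23,has); (27,21,has); (27,22,has); (27,23,has); (31,3,has); (31,28,has); (31,30,has); (32,14,has); (32,28,has); (32,29,has); (33,16,has); (33,29,has); (33,30,has); (34,28,has); (34,29,has); (34,30,has)
final:
nodes: 2:pt, 3:pt, 4:pt, 9:pt, 10:pt, 14:pt, 15:pt, 16:pt, 18:F, 19:F, 20:F, 21:pt, 22:pt, 23:pt, 24:F, 25:F, 26:F, 27:F, 28:pt, 29:pt, 30:pt, 31:F, 32:F, 33:F, 34:F
edges: (18,4,has); (18,14,has); (18,15,has); (19,9,has); (19,15,has); (19,16,has); (20,14,has); (20,15,has); (20,16,has); (24,2,has); (24,21,has); (24,23,has); (25,3,has); (25,21,has); (25,22,has); (26,10,has); (26,22,has); (26,23,has); (27,21,has); (27,22,has); (27,23,has); (31,3,has); (31,28,has); (31,30,has); (32,14,has); (32,28,has); (32,29,has); (33,16,has); (33,29,has); (33,30,has); (34,28,has); (34,29,has); (34,30,has)


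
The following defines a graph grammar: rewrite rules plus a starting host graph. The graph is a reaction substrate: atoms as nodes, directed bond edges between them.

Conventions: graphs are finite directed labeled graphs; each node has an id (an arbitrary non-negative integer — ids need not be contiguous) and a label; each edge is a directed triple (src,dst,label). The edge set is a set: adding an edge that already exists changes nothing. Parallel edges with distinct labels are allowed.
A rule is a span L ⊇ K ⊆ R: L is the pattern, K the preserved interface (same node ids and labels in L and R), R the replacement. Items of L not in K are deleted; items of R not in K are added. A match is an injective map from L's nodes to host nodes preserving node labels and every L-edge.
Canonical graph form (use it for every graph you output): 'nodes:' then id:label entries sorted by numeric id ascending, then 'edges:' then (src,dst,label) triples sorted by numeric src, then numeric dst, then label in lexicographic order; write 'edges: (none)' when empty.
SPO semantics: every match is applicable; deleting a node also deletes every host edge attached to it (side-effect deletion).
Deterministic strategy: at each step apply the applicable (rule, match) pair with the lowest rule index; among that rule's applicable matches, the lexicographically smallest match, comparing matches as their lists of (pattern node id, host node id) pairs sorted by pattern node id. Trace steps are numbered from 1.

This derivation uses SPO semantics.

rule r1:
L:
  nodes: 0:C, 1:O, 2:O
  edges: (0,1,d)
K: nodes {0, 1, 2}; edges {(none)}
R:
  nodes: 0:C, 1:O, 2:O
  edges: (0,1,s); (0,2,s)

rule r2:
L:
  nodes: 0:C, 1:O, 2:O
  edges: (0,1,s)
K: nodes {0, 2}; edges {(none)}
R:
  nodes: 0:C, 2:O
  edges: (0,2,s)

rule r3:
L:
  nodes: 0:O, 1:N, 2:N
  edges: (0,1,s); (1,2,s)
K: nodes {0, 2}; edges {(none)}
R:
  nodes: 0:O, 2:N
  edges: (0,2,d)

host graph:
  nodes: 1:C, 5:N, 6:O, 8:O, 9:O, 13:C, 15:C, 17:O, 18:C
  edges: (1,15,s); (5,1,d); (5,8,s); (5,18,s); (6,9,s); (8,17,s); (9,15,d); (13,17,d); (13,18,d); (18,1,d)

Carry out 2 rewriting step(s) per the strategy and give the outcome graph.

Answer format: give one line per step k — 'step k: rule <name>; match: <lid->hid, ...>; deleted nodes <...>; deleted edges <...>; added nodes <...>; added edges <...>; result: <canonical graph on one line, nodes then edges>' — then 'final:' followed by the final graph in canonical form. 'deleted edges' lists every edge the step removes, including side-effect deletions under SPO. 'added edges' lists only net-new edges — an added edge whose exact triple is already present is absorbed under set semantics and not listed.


step 1: rule r1; match: 0->13, 1->17, 2->6; deleted nodes (none); deleted edges (13,17,d); added nodes (none); added edges (13,6,s); (13,17,s); result: nodes: 1:C, 5:N, 6:O, 8:O, 9:O, 13:C, 15:C, 17:O, 18:C edges: (1,15,s); (5,1,d); (5,8,s); (5,18,s); (6,9,s); (8,17,s); (9,15,d); (13,6,s); (13,17,s); (13,18,d); (18,1,d)
step 2: rule r2; match: 0->13, 1->6, 2->8; deleted nodes 6; deleted edges (6,9,s); (13,6,s); added nodes (none); added edges (13,8,s); result: nodes: 1:C, 5:N, 8:O, 9:O, 13:C, 15:C, 17:O, 18:C edges: (1,15,s); (5,1,d); (5,8,s); (5,18,s); (8,17,s); (9,15,d); (13,8,s); (13,17,s); (13,18,d); (18,1,d)
final:
nodes: 1:C, 5:N, 8:O, 9:O, 13:C, 15:C, 17:O, 18:C
edges: (1,15,s); (5,1,d); (5,8,s); (5,18,s); (8,17,s); (9,15,d); (13,8,s); (13,17,s); (13,18,d); (18,1,d)


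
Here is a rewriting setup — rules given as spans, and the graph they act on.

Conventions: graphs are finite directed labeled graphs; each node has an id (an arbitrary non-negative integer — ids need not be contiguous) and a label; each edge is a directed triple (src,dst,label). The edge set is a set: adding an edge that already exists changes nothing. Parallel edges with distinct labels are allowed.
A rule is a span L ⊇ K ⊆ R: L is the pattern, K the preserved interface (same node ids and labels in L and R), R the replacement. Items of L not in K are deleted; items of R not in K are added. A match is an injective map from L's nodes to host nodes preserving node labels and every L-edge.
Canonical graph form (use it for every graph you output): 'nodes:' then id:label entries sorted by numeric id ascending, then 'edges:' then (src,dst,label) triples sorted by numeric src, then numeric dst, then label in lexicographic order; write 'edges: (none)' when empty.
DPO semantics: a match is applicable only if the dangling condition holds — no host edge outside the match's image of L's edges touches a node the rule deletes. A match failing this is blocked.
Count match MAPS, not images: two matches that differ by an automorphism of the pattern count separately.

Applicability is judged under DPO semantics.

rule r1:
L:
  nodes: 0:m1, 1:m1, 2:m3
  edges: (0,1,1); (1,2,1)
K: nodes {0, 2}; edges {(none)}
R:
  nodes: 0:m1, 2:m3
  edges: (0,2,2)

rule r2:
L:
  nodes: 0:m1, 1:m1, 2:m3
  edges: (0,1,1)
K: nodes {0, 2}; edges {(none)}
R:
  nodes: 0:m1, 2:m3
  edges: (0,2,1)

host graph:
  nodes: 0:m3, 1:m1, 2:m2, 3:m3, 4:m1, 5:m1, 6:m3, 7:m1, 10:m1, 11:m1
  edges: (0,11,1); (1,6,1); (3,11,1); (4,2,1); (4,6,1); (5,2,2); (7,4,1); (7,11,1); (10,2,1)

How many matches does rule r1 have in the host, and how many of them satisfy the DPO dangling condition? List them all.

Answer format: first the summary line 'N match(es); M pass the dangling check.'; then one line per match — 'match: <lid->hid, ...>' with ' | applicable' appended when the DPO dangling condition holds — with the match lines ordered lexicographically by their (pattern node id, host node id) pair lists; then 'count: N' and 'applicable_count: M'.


1 match(es); 0 pass the dangling check.
match: 0->7, 1->4, 2->6
count: 1
applicable_count: 0


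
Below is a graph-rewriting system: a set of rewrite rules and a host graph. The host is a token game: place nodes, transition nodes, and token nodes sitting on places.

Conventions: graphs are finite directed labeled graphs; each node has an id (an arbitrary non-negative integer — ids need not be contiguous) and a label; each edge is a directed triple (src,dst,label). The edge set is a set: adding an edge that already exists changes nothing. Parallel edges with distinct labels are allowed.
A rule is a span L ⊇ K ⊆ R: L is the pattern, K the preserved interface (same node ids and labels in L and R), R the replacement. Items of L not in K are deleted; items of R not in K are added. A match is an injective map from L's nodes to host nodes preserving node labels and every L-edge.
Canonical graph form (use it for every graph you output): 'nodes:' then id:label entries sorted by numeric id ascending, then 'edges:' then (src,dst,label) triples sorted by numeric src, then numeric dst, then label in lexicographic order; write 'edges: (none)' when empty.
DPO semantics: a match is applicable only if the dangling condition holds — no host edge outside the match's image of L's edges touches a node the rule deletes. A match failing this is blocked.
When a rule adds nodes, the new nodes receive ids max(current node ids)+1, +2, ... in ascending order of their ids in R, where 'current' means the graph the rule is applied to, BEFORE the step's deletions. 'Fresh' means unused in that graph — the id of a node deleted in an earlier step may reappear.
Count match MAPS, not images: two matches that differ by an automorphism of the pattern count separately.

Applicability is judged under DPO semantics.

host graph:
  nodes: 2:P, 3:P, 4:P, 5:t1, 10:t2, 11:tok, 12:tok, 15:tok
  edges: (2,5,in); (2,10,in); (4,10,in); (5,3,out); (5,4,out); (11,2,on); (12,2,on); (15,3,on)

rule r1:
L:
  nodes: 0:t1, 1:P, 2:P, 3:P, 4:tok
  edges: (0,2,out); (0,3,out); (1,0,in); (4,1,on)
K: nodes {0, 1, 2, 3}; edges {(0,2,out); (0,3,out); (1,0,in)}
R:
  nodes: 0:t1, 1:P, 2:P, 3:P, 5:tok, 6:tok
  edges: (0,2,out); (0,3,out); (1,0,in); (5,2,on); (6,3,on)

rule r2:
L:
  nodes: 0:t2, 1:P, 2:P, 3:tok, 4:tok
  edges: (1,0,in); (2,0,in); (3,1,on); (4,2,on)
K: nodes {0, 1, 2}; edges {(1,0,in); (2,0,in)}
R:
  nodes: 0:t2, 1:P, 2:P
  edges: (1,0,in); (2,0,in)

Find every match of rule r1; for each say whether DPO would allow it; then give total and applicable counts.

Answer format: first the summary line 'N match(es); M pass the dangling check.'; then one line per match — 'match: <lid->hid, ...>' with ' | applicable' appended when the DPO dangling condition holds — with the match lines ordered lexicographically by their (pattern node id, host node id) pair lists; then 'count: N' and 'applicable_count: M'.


4 match(es); 4 pass the dangling check.
match: 0->5, 1->2, 2->3, 3->4, 4->11 | applicable
match: 0->5, 1->2, 2->3, 3->4, 4->12 | applicable
match: 0->5, 1->2, 2->4, 3->3, 4->11 | applicable
match: 0->5, 1->2, 2->4, 3->3, 4->12 | applicable
count: 4
applicable_count: 4
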